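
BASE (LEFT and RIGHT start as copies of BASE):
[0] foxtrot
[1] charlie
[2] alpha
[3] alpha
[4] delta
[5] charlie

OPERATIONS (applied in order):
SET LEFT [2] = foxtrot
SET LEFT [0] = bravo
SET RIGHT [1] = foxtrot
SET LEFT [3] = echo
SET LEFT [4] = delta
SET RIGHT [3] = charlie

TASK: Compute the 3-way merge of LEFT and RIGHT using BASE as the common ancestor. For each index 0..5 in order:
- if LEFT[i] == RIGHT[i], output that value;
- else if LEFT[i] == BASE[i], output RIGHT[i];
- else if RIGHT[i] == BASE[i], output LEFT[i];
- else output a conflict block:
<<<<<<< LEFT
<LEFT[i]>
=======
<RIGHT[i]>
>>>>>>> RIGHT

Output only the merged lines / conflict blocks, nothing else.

Answer: bravo
foxtrot
foxtrot
<<<<<<< LEFT
echo
=======
charlie
>>>>>>> RIGHT
delta
charlie

Derivation:
Final LEFT:  [bravo, charlie, foxtrot, echo, delta, charlie]
Final RIGHT: [foxtrot, foxtrot, alpha, charlie, delta, charlie]
i=0: L=bravo, R=foxtrot=BASE -> take LEFT -> bravo
i=1: L=charlie=BASE, R=foxtrot -> take RIGHT -> foxtrot
i=2: L=foxtrot, R=alpha=BASE -> take LEFT -> foxtrot
i=3: BASE=alpha L=echo R=charlie all differ -> CONFLICT
i=4: L=delta R=delta -> agree -> delta
i=5: L=charlie R=charlie -> agree -> charlie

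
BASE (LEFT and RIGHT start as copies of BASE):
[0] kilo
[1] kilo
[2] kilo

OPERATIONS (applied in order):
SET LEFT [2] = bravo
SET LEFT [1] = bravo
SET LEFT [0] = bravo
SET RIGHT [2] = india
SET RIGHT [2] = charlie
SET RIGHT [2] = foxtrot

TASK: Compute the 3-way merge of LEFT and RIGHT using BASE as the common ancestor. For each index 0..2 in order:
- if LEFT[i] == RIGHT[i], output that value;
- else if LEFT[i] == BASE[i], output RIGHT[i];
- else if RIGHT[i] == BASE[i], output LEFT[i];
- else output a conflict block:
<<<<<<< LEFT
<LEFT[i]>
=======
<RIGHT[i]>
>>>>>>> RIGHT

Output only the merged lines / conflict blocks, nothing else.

Final LEFT:  [bravo, bravo, bravo]
Final RIGHT: [kilo, kilo, foxtrot]
i=0: L=bravo, R=kilo=BASE -> take LEFT -> bravo
i=1: L=bravo, R=kilo=BASE -> take LEFT -> bravo
i=2: BASE=kilo L=bravo R=foxtrot all differ -> CONFLICT

Answer: bravo
bravo
<<<<<<< LEFT
bravo
=======
foxtrot
>>>>>>> RIGHT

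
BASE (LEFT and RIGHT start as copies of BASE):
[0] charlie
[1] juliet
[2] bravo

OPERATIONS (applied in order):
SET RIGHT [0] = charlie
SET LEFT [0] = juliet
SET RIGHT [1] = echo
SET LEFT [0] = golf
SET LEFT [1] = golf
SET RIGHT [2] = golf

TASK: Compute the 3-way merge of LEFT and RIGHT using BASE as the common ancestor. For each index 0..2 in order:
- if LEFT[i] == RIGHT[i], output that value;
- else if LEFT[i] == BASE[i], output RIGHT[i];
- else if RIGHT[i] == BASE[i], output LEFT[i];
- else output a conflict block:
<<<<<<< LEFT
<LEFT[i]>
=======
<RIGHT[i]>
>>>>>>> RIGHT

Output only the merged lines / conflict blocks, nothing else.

Answer: golf
<<<<<<< LEFT
golf
=======
echo
>>>>>>> RIGHT
golf

Derivation:
Final LEFT:  [golf, golf, bravo]
Final RIGHT: [charlie, echo, golf]
i=0: L=golf, R=charlie=BASE -> take LEFT -> golf
i=1: BASE=juliet L=golf R=echo all differ -> CONFLICT
i=2: L=bravo=BASE, R=golf -> take RIGHT -> golf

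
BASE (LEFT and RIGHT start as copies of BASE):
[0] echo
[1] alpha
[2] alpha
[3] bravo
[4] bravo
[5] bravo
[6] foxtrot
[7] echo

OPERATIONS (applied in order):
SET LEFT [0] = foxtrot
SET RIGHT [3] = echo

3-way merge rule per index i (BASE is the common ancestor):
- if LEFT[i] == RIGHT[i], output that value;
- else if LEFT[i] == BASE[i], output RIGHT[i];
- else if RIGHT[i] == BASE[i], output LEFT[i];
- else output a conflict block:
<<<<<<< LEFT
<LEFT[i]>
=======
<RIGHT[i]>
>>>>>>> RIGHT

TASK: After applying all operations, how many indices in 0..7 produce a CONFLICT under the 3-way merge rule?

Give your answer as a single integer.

Answer: 0

Derivation:
Final LEFT:  [foxtrot, alpha, alpha, bravo, bravo, bravo, foxtrot, echo]
Final RIGHT: [echo, alpha, alpha, echo, bravo, bravo, foxtrot, echo]
i=0: L=foxtrot, R=echo=BASE -> take LEFT -> foxtrot
i=1: L=alpha R=alpha -> agree -> alpha
i=2: L=alpha R=alpha -> agree -> alpha
i=3: L=bravo=BASE, R=echo -> take RIGHT -> echo
i=4: L=bravo R=bravo -> agree -> bravo
i=5: L=bravo R=bravo -> agree -> bravo
i=6: L=foxtrot R=foxtrot -> agree -> foxtrot
i=7: L=echo R=echo -> agree -> echo
Conflict count: 0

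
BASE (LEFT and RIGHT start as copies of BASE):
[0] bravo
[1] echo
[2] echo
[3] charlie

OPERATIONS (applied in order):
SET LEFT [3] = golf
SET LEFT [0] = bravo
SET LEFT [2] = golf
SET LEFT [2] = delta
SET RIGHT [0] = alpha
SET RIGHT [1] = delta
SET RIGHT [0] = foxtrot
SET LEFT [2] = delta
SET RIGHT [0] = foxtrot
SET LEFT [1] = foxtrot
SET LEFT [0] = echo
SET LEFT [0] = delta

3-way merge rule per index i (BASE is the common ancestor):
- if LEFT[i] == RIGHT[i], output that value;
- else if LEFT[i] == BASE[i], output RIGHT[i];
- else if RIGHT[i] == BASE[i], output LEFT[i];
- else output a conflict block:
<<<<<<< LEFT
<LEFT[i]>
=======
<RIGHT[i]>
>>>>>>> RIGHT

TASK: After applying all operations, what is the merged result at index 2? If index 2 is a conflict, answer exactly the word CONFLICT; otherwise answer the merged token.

Final LEFT:  [delta, foxtrot, delta, golf]
Final RIGHT: [foxtrot, delta, echo, charlie]
i=0: BASE=bravo L=delta R=foxtrot all differ -> CONFLICT
i=1: BASE=echo L=foxtrot R=delta all differ -> CONFLICT
i=2: L=delta, R=echo=BASE -> take LEFT -> delta
i=3: L=golf, R=charlie=BASE -> take LEFT -> golf
Index 2 -> delta

Answer: delta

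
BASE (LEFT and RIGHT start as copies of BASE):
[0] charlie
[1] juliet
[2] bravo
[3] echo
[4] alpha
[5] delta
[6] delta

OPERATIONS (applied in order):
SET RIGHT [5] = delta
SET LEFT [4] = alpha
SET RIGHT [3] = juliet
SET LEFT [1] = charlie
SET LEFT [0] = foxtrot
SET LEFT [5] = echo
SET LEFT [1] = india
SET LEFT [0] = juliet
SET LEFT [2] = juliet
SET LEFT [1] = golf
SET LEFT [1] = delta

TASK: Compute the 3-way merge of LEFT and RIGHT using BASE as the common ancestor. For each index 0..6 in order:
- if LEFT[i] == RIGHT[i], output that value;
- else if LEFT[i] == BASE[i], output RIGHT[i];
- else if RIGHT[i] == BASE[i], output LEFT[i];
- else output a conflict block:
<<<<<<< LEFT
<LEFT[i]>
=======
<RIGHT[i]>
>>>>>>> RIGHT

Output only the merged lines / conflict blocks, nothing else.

Answer: juliet
delta
juliet
juliet
alpha
echo
delta

Derivation:
Final LEFT:  [juliet, delta, juliet, echo, alpha, echo, delta]
Final RIGHT: [charlie, juliet, bravo, juliet, alpha, delta, delta]
i=0: L=juliet, R=charlie=BASE -> take LEFT -> juliet
i=1: L=delta, R=juliet=BASE -> take LEFT -> delta
i=2: L=juliet, R=bravo=BASE -> take LEFT -> juliet
i=3: L=echo=BASE, R=juliet -> take RIGHT -> juliet
i=4: L=alpha R=alpha -> agree -> alpha
i=5: L=echo, R=delta=BASE -> take LEFT -> echo
i=6: L=delta R=delta -> agree -> delta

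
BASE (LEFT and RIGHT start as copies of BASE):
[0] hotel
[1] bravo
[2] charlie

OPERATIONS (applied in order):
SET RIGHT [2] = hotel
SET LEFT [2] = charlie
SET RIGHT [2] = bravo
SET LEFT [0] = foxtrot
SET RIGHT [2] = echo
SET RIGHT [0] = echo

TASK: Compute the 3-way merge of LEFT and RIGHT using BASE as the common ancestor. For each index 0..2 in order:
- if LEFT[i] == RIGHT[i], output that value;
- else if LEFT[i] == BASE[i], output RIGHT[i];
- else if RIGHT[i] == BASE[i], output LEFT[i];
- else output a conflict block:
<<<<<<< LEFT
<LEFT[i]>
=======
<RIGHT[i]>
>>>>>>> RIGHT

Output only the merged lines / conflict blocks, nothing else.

Answer: <<<<<<< LEFT
foxtrot
=======
echo
>>>>>>> RIGHT
bravo
echo

Derivation:
Final LEFT:  [foxtrot, bravo, charlie]
Final RIGHT: [echo, bravo, echo]
i=0: BASE=hotel L=foxtrot R=echo all differ -> CONFLICT
i=1: L=bravo R=bravo -> agree -> bravo
i=2: L=charlie=BASE, R=echo -> take RIGHT -> echo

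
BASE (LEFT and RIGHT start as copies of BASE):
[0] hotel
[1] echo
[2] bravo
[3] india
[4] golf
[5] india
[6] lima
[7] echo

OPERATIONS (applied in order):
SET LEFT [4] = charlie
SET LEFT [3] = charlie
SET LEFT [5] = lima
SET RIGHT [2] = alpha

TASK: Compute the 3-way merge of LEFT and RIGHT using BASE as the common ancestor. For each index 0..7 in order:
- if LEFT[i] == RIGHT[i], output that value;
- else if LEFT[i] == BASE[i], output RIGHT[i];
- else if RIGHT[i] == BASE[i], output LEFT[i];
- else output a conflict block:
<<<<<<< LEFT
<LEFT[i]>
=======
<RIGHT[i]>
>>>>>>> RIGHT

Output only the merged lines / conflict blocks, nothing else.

Final LEFT:  [hotel, echo, bravo, charlie, charlie, lima, lima, echo]
Final RIGHT: [hotel, echo, alpha, india, golf, india, lima, echo]
i=0: L=hotel R=hotel -> agree -> hotel
i=1: L=echo R=echo -> agree -> echo
i=2: L=bravo=BASE, R=alpha -> take RIGHT -> alpha
i=3: L=charlie, R=india=BASE -> take LEFT -> charlie
i=4: L=charlie, R=golf=BASE -> take LEFT -> charlie
i=5: L=lima, R=india=BASE -> take LEFT -> lima
i=6: L=lima R=lima -> agree -> lima
i=7: L=echo R=echo -> agree -> echo

Answer: hotel
echo
alpha
charlie
charlie
lima
lima
echo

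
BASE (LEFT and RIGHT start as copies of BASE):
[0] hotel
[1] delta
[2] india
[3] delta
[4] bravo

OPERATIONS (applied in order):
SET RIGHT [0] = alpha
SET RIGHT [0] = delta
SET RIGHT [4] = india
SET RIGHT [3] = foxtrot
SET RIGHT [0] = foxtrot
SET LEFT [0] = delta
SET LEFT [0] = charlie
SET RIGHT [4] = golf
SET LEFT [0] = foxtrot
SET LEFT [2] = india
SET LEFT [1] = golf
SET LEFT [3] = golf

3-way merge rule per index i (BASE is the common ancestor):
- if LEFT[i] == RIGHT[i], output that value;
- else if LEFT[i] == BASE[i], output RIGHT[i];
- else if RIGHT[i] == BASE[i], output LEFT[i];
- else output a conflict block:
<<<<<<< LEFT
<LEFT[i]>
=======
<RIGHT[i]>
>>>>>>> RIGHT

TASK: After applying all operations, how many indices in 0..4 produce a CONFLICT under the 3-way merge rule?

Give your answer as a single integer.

Final LEFT:  [foxtrot, golf, india, golf, bravo]
Final RIGHT: [foxtrot, delta, india, foxtrot, golf]
i=0: L=foxtrot R=foxtrot -> agree -> foxtrot
i=1: L=golf, R=delta=BASE -> take LEFT -> golf
i=2: L=india R=india -> agree -> india
i=3: BASE=delta L=golf R=foxtrot all differ -> CONFLICT
i=4: L=bravo=BASE, R=golf -> take RIGHT -> golf
Conflict count: 1

Answer: 1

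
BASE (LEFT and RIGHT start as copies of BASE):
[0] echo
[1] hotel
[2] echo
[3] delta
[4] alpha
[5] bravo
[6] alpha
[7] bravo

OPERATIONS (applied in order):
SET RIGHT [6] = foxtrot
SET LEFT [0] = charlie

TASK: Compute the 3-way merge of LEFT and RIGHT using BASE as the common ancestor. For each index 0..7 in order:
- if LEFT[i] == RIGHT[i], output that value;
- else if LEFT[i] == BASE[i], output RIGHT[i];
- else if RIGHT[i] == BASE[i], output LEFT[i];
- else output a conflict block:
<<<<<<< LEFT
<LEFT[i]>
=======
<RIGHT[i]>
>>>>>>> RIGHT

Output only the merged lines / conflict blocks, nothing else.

Answer: charlie
hotel
echo
delta
alpha
bravo
foxtrot
bravo

Derivation:
Final LEFT:  [charlie, hotel, echo, delta, alpha, bravo, alpha, bravo]
Final RIGHT: [echo, hotel, echo, delta, alpha, bravo, foxtrot, bravo]
i=0: L=charlie, R=echo=BASE -> take LEFT -> charlie
i=1: L=hotel R=hotel -> agree -> hotel
i=2: L=echo R=echo -> agree -> echo
i=3: L=delta R=delta -> agree -> delta
i=4: L=alpha R=alpha -> agree -> alpha
i=5: L=bravo R=bravo -> agree -> bravo
i=6: L=alpha=BASE, R=foxtrot -> take RIGHT -> foxtrot
i=7: L=bravo R=bravo -> agree -> bravo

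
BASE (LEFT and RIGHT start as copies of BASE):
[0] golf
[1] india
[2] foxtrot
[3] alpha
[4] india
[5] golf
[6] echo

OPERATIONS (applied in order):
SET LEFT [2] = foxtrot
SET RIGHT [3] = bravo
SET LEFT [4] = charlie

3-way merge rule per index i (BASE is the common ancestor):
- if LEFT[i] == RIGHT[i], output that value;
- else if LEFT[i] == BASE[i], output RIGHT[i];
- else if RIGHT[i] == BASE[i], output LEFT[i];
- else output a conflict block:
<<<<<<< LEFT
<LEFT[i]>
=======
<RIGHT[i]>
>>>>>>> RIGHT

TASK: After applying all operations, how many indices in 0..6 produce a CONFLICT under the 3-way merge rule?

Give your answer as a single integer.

Final LEFT:  [golf, india, foxtrot, alpha, charlie, golf, echo]
Final RIGHT: [golf, india, foxtrot, bravo, india, golf, echo]
i=0: L=golf R=golf -> agree -> golf
i=1: L=india R=india -> agree -> india
i=2: L=foxtrot R=foxtrot -> agree -> foxtrot
i=3: L=alpha=BASE, R=bravo -> take RIGHT -> bravo
i=4: L=charlie, R=india=BASE -> take LEFT -> charlie
i=5: L=golf R=golf -> agree -> golf
i=6: L=echo R=echo -> agree -> echo
Conflict count: 0

Answer: 0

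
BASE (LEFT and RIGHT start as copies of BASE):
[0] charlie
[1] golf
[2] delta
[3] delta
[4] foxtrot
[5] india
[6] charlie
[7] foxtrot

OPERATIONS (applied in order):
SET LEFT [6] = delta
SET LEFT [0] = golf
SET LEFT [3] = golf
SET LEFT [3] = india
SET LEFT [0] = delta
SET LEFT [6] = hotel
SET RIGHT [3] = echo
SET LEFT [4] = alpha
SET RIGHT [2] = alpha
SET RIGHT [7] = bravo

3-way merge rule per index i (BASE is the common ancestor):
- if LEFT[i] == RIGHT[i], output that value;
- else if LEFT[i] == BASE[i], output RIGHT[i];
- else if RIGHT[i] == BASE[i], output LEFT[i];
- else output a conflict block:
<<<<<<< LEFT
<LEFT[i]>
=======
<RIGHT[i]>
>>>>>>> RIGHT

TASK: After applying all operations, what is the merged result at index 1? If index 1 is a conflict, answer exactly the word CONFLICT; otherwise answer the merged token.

Final LEFT:  [delta, golf, delta, india, alpha, india, hotel, foxtrot]
Final RIGHT: [charlie, golf, alpha, echo, foxtrot, india, charlie, bravo]
i=0: L=delta, R=charlie=BASE -> take LEFT -> delta
i=1: L=golf R=golf -> agree -> golf
i=2: L=delta=BASE, R=alpha -> take RIGHT -> alpha
i=3: BASE=delta L=india R=echo all differ -> CONFLICT
i=4: L=alpha, R=foxtrot=BASE -> take LEFT -> alpha
i=5: L=india R=india -> agree -> india
i=6: L=hotel, R=charlie=BASE -> take LEFT -> hotel
i=7: L=foxtrot=BASE, R=bravo -> take RIGHT -> bravo
Index 1 -> golf

Answer: golf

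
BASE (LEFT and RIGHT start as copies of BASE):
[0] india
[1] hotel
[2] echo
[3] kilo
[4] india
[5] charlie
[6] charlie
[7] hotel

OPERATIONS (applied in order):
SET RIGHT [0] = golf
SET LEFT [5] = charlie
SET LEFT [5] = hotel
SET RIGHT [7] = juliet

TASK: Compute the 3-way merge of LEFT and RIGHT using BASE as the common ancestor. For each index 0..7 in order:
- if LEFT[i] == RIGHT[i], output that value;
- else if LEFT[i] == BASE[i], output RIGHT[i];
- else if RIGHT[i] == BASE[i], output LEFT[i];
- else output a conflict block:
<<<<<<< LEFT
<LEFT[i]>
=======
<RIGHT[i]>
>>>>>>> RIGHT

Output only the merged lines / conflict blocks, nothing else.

Answer: golf
hotel
echo
kilo
india
hotel
charlie
juliet

Derivation:
Final LEFT:  [india, hotel, echo, kilo, india, hotel, charlie, hotel]
Final RIGHT: [golf, hotel, echo, kilo, india, charlie, charlie, juliet]
i=0: L=india=BASE, R=golf -> take RIGHT -> golf
i=1: L=hotel R=hotel -> agree -> hotel
i=2: L=echo R=echo -> agree -> echo
i=3: L=kilo R=kilo -> agree -> kilo
i=4: L=india R=india -> agree -> india
i=5: L=hotel, R=charlie=BASE -> take LEFT -> hotel
i=6: L=charlie R=charlie -> agree -> charlie
i=7: L=hotel=BASE, R=juliet -> take RIGHT -> juliet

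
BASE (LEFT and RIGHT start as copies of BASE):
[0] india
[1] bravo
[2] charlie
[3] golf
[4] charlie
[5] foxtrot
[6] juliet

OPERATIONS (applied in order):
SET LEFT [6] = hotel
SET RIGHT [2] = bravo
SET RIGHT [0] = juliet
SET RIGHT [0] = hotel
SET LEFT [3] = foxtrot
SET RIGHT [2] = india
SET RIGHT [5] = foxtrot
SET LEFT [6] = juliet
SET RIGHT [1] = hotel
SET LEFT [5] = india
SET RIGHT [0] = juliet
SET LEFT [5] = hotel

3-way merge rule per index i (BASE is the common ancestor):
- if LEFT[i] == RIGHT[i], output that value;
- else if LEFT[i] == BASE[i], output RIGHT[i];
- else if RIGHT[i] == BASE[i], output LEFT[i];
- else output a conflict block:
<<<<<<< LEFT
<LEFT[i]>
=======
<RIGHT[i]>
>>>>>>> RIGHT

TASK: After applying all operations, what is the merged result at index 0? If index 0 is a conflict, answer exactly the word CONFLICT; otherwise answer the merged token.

Final LEFT:  [india, bravo, charlie, foxtrot, charlie, hotel, juliet]
Final RIGHT: [juliet, hotel, india, golf, charlie, foxtrot, juliet]
i=0: L=india=BASE, R=juliet -> take RIGHT -> juliet
i=1: L=bravo=BASE, R=hotel -> take RIGHT -> hotel
i=2: L=charlie=BASE, R=india -> take RIGHT -> india
i=3: L=foxtrot, R=golf=BASE -> take LEFT -> foxtrot
i=4: L=charlie R=charlie -> agree -> charlie
i=5: L=hotel, R=foxtrot=BASE -> take LEFT -> hotel
i=6: L=juliet R=juliet -> agree -> juliet
Index 0 -> juliet

Answer: juliet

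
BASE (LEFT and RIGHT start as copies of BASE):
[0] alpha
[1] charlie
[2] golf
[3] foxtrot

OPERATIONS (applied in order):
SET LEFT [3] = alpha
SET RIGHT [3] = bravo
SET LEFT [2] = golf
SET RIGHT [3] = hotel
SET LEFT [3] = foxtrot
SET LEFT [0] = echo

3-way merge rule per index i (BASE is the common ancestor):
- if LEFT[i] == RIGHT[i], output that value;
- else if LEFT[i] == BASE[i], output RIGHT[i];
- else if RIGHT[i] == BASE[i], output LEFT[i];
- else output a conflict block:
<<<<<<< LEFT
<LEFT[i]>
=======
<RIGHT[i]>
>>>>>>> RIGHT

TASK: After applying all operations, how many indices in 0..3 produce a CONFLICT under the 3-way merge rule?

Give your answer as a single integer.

Final LEFT:  [echo, charlie, golf, foxtrot]
Final RIGHT: [alpha, charlie, golf, hotel]
i=0: L=echo, R=alpha=BASE -> take LEFT -> echo
i=1: L=charlie R=charlie -> agree -> charlie
i=2: L=golf R=golf -> agree -> golf
i=3: L=foxtrot=BASE, R=hotel -> take RIGHT -> hotel
Conflict count: 0

Answer: 0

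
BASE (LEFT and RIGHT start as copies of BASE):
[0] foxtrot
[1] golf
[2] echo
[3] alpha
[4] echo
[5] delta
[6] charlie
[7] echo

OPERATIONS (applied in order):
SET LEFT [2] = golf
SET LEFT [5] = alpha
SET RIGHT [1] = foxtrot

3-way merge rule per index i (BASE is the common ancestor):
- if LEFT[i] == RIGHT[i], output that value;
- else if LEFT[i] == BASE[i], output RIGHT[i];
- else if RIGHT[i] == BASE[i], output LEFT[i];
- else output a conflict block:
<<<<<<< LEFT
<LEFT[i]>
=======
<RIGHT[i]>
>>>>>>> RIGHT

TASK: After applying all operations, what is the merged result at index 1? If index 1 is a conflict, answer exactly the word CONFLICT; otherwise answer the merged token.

Final LEFT:  [foxtrot, golf, golf, alpha, echo, alpha, charlie, echo]
Final RIGHT: [foxtrot, foxtrot, echo, alpha, echo, delta, charlie, echo]
i=0: L=foxtrot R=foxtrot -> agree -> foxtrot
i=1: L=golf=BASE, R=foxtrot -> take RIGHT -> foxtrot
i=2: L=golf, R=echo=BASE -> take LEFT -> golf
i=3: L=alpha R=alpha -> agree -> alpha
i=4: L=echo R=echo -> agree -> echo
i=5: L=alpha, R=delta=BASE -> take LEFT -> alpha
i=6: L=charlie R=charlie -> agree -> charlie
i=7: L=echo R=echo -> agree -> echo
Index 1 -> foxtrot

Answer: foxtrot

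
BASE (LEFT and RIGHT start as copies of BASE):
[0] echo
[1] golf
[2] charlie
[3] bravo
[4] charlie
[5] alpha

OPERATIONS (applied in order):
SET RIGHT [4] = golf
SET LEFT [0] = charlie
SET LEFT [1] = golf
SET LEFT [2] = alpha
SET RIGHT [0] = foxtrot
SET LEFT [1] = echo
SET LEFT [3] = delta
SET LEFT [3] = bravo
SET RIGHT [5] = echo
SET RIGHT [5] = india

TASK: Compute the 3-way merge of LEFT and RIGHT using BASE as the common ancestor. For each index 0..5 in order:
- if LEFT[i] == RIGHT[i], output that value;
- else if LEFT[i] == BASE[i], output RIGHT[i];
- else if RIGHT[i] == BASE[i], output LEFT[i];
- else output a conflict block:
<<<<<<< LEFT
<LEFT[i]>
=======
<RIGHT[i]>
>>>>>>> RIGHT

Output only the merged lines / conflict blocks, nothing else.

Answer: <<<<<<< LEFT
charlie
=======
foxtrot
>>>>>>> RIGHT
echo
alpha
bravo
golf
india

Derivation:
Final LEFT:  [charlie, echo, alpha, bravo, charlie, alpha]
Final RIGHT: [foxtrot, golf, charlie, bravo, golf, india]
i=0: BASE=echo L=charlie R=foxtrot all differ -> CONFLICT
i=1: L=echo, R=golf=BASE -> take LEFT -> echo
i=2: L=alpha, R=charlie=BASE -> take LEFT -> alpha
i=3: L=bravo R=bravo -> agree -> bravo
i=4: L=charlie=BASE, R=golf -> take RIGHT -> golf
i=5: L=alpha=BASE, R=india -> take RIGHT -> india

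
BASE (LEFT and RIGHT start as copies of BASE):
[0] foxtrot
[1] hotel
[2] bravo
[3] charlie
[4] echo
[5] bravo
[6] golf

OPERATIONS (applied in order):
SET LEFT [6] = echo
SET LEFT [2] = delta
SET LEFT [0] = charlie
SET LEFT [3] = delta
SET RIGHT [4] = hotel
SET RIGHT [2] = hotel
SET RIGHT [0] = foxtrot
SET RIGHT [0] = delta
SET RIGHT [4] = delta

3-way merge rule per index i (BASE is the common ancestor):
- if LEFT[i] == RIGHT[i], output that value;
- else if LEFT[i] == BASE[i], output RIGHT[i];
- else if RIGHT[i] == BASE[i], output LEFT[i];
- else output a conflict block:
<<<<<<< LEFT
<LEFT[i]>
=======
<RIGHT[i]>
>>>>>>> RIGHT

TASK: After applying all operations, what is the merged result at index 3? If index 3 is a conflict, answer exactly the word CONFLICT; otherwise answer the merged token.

Final LEFT:  [charlie, hotel, delta, delta, echo, bravo, echo]
Final RIGHT: [delta, hotel, hotel, charlie, delta, bravo, golf]
i=0: BASE=foxtrot L=charlie R=delta all differ -> CONFLICT
i=1: L=hotel R=hotel -> agree -> hotel
i=2: BASE=bravo L=delta R=hotel all differ -> CONFLICT
i=3: L=delta, R=charlie=BASE -> take LEFT -> delta
i=4: L=echo=BASE, R=delta -> take RIGHT -> delta
i=5: L=bravo R=bravo -> agree -> bravo
i=6: L=echo, R=golf=BASE -> take LEFT -> echo
Index 3 -> delta

Answer: delta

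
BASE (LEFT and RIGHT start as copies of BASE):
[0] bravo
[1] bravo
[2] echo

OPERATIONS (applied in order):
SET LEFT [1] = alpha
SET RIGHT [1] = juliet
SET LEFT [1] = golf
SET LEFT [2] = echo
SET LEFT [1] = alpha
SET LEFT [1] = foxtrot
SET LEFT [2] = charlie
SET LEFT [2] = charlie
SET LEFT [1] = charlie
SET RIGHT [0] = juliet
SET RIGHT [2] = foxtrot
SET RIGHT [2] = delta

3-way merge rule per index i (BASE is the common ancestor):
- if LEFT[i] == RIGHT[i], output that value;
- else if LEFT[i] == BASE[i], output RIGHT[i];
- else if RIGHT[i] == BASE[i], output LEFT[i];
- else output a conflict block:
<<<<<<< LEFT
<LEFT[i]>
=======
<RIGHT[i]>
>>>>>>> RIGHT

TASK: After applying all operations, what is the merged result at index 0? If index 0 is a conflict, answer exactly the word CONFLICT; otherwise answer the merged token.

Answer: juliet

Derivation:
Final LEFT:  [bravo, charlie, charlie]
Final RIGHT: [juliet, juliet, delta]
i=0: L=bravo=BASE, R=juliet -> take RIGHT -> juliet
i=1: BASE=bravo L=charlie R=juliet all differ -> CONFLICT
i=2: BASE=echo L=charlie R=delta all differ -> CONFLICT
Index 0 -> juliet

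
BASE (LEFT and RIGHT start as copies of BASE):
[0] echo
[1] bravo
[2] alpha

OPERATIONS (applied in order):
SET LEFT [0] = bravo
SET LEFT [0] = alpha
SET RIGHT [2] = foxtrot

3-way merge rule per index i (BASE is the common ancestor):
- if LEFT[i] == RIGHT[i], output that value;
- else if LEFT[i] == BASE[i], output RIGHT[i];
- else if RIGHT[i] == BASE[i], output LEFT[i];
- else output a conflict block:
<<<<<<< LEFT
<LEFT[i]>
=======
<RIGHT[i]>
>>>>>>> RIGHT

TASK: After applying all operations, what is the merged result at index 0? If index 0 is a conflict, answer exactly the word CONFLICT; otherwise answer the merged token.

Answer: alpha

Derivation:
Final LEFT:  [alpha, bravo, alpha]
Final RIGHT: [echo, bravo, foxtrot]
i=0: L=alpha, R=echo=BASE -> take LEFT -> alpha
i=1: L=bravo R=bravo -> agree -> bravo
i=2: L=alpha=BASE, R=foxtrot -> take RIGHT -> foxtrot
Index 0 -> alpha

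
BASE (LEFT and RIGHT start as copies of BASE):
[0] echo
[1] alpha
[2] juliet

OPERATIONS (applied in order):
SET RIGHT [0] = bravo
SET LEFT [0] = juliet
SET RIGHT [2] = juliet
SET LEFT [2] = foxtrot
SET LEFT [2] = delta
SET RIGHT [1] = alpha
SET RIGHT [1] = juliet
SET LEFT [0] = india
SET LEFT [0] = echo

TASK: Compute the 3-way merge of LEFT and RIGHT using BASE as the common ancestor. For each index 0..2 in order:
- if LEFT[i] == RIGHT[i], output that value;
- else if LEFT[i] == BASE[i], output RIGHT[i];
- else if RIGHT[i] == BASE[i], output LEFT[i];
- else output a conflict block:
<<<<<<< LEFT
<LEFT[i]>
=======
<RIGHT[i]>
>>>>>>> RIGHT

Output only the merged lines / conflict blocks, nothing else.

Final LEFT:  [echo, alpha, delta]
Final RIGHT: [bravo, juliet, juliet]
i=0: L=echo=BASE, R=bravo -> take RIGHT -> bravo
i=1: L=alpha=BASE, R=juliet -> take RIGHT -> juliet
i=2: L=delta, R=juliet=BASE -> take LEFT -> delta

Answer: bravo
juliet
delta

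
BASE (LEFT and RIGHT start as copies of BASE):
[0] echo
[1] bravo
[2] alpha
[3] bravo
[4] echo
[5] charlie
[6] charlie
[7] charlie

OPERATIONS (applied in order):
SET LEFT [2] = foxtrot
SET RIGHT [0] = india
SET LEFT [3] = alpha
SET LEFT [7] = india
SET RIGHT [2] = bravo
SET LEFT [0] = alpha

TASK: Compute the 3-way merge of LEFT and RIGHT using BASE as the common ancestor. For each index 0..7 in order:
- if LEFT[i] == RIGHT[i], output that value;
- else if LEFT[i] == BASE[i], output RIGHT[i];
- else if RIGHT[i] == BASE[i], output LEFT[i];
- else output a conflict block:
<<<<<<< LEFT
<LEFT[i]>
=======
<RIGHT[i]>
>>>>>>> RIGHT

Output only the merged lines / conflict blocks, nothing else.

Answer: <<<<<<< LEFT
alpha
=======
india
>>>>>>> RIGHT
bravo
<<<<<<< LEFT
foxtrot
=======
bravo
>>>>>>> RIGHT
alpha
echo
charlie
charlie
india

Derivation:
Final LEFT:  [alpha, bravo, foxtrot, alpha, echo, charlie, charlie, india]
Final RIGHT: [india, bravo, bravo, bravo, echo, charlie, charlie, charlie]
i=0: BASE=echo L=alpha R=india all differ -> CONFLICT
i=1: L=bravo R=bravo -> agree -> bravo
i=2: BASE=alpha L=foxtrot R=bravo all differ -> CONFLICT
i=3: L=alpha, R=bravo=BASE -> take LEFT -> alpha
i=4: L=echo R=echo -> agree -> echo
i=5: L=charlie R=charlie -> agree -> charlie
i=6: L=charlie R=charlie -> agree -> charlie
i=7: L=india, R=charlie=BASE -> take LEFT -> india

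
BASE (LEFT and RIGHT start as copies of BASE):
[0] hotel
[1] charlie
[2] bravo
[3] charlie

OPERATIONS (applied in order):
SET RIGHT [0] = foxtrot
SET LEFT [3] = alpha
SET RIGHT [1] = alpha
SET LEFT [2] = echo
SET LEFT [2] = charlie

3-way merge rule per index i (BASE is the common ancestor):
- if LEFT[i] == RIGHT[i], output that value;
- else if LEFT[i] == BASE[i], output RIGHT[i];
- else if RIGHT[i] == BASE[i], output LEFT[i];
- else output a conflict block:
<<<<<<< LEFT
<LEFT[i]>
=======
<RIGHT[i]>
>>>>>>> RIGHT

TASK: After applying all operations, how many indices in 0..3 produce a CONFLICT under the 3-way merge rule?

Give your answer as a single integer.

Answer: 0

Derivation:
Final LEFT:  [hotel, charlie, charlie, alpha]
Final RIGHT: [foxtrot, alpha, bravo, charlie]
i=0: L=hotel=BASE, R=foxtrot -> take RIGHT -> foxtrot
i=1: L=charlie=BASE, R=alpha -> take RIGHT -> alpha
i=2: L=charlie, R=bravo=BASE -> take LEFT -> charlie
i=3: L=alpha, R=charlie=BASE -> take LEFT -> alpha
Conflict count: 0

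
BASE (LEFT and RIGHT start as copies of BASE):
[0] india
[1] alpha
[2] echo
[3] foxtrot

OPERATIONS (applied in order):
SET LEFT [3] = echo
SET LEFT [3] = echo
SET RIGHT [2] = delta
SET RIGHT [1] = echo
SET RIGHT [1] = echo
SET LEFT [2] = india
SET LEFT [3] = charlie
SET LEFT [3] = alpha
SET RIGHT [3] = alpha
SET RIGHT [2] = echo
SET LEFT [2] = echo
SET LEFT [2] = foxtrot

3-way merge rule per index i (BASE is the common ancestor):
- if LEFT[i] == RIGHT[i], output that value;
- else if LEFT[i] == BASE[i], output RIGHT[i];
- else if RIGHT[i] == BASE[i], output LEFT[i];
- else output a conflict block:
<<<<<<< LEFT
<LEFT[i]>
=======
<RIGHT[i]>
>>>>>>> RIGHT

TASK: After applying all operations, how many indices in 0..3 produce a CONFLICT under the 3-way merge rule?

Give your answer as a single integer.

Final LEFT:  [india, alpha, foxtrot, alpha]
Final RIGHT: [india, echo, echo, alpha]
i=0: L=india R=india -> agree -> india
i=1: L=alpha=BASE, R=echo -> take RIGHT -> echo
i=2: L=foxtrot, R=echo=BASE -> take LEFT -> foxtrot
i=3: L=alpha R=alpha -> agree -> alpha
Conflict count: 0

Answer: 0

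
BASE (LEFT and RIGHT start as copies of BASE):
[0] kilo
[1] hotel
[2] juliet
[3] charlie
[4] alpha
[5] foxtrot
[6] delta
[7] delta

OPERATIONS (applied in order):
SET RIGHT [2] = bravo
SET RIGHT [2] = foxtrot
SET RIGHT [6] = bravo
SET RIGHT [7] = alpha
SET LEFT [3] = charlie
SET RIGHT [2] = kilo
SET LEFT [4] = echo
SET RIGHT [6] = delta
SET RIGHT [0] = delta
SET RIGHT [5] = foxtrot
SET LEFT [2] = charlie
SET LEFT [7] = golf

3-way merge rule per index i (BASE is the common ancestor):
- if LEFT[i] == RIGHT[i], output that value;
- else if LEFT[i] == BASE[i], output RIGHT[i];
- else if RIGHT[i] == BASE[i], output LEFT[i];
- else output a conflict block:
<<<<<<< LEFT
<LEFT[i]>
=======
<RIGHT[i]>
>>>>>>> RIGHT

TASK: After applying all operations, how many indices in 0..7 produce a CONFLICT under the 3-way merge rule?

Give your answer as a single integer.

Answer: 2

Derivation:
Final LEFT:  [kilo, hotel, charlie, charlie, echo, foxtrot, delta, golf]
Final RIGHT: [delta, hotel, kilo, charlie, alpha, foxtrot, delta, alpha]
i=0: L=kilo=BASE, R=delta -> take RIGHT -> delta
i=1: L=hotel R=hotel -> agree -> hotel
i=2: BASE=juliet L=charlie R=kilo all differ -> CONFLICT
i=3: L=charlie R=charlie -> agree -> charlie
i=4: L=echo, R=alpha=BASE -> take LEFT -> echo
i=5: L=foxtrot R=foxtrot -> agree -> foxtrot
i=6: L=delta R=delta -> agree -> delta
i=7: BASE=delta L=golf R=alpha all differ -> CONFLICT
Conflict count: 2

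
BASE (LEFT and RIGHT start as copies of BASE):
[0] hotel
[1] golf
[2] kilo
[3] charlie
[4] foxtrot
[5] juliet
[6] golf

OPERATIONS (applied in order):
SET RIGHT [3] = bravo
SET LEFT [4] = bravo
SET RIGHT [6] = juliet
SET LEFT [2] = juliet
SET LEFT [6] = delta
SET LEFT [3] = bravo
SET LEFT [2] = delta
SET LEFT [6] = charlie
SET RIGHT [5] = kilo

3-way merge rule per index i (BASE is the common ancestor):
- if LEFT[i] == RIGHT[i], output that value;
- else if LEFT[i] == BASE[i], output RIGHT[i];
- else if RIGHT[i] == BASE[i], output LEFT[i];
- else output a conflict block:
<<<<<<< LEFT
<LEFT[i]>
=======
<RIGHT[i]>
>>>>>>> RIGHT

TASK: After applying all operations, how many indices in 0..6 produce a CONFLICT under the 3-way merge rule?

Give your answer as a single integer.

Final LEFT:  [hotel, golf, delta, bravo, bravo, juliet, charlie]
Final RIGHT: [hotel, golf, kilo, bravo, foxtrot, kilo, juliet]
i=0: L=hotel R=hotel -> agree -> hotel
i=1: L=golf R=golf -> agree -> golf
i=2: L=delta, R=kilo=BASE -> take LEFT -> delta
i=3: L=bravo R=bravo -> agree -> bravo
i=4: L=bravo, R=foxtrot=BASE -> take LEFT -> bravo
i=5: L=juliet=BASE, R=kilo -> take RIGHT -> kilo
i=6: BASE=golf L=charlie R=juliet all differ -> CONFLICT
Conflict count: 1

Answer: 1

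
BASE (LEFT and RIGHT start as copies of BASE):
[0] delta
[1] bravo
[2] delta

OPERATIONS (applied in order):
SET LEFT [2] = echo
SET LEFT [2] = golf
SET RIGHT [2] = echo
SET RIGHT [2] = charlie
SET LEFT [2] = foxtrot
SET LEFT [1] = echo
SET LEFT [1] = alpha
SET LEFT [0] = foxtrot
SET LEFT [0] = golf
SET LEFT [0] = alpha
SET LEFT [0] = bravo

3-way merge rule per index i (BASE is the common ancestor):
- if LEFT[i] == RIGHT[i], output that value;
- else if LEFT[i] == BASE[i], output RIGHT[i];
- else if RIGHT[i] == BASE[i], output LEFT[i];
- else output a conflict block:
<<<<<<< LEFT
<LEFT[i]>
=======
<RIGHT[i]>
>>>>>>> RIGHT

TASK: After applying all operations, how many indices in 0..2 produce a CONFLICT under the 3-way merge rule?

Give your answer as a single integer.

Answer: 1

Derivation:
Final LEFT:  [bravo, alpha, foxtrot]
Final RIGHT: [delta, bravo, charlie]
i=0: L=bravo, R=delta=BASE -> take LEFT -> bravo
i=1: L=alpha, R=bravo=BASE -> take LEFT -> alpha
i=2: BASE=delta L=foxtrot R=charlie all differ -> CONFLICT
Conflict count: 1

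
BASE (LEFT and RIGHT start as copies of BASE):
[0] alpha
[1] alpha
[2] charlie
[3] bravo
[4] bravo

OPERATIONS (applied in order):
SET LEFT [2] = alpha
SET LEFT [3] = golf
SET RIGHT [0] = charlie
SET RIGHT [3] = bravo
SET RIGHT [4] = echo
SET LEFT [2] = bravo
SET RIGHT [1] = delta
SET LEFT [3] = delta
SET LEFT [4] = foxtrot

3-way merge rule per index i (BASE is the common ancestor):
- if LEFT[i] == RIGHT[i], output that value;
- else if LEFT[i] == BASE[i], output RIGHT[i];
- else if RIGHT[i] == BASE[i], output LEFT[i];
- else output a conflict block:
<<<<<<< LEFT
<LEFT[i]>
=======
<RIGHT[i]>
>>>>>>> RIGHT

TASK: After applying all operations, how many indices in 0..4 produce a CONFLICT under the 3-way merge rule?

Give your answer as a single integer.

Final LEFT:  [alpha, alpha, bravo, delta, foxtrot]
Final RIGHT: [charlie, delta, charlie, bravo, echo]
i=0: L=alpha=BASE, R=charlie -> take RIGHT -> charlie
i=1: L=alpha=BASE, R=delta -> take RIGHT -> delta
i=2: L=bravo, R=charlie=BASE -> take LEFT -> bravo
i=3: L=delta, R=bravo=BASE -> take LEFT -> delta
i=4: BASE=bravo L=foxtrot R=echo all differ -> CONFLICT
Conflict count: 1

Answer: 1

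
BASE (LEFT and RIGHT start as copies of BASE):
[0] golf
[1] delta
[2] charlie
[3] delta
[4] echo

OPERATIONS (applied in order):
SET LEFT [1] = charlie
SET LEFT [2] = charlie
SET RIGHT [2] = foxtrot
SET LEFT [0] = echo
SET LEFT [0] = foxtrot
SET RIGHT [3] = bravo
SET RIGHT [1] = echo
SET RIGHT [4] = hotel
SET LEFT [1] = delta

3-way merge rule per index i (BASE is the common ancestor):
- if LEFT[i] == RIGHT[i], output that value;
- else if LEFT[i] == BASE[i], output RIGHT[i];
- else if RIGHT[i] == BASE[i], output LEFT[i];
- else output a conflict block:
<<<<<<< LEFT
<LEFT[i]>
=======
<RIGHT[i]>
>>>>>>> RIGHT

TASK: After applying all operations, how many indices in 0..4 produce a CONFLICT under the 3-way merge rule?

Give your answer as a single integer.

Final LEFT:  [foxtrot, delta, charlie, delta, echo]
Final RIGHT: [golf, echo, foxtrot, bravo, hotel]
i=0: L=foxtrot, R=golf=BASE -> take LEFT -> foxtrot
i=1: L=delta=BASE, R=echo -> take RIGHT -> echo
i=2: L=charlie=BASE, R=foxtrot -> take RIGHT -> foxtrot
i=3: L=delta=BASE, R=bravo -> take RIGHT -> bravo
i=4: L=echo=BASE, R=hotel -> take RIGHT -> hotel
Conflict count: 0

Answer: 0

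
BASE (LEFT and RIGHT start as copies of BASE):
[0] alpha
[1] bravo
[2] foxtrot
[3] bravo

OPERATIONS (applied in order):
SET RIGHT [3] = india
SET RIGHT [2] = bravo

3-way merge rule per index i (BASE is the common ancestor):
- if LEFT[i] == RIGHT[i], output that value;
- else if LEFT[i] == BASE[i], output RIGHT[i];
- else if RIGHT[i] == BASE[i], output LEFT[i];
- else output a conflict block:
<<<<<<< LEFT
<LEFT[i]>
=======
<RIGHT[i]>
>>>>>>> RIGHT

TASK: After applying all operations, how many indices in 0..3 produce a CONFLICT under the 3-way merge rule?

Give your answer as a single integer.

Final LEFT:  [alpha, bravo, foxtrot, bravo]
Final RIGHT: [alpha, bravo, bravo, india]
i=0: L=alpha R=alpha -> agree -> alpha
i=1: L=bravo R=bravo -> agree -> bravo
i=2: L=foxtrot=BASE, R=bravo -> take RIGHT -> bravo
i=3: L=bravo=BASE, R=india -> take RIGHT -> india
Conflict count: 0

Answer: 0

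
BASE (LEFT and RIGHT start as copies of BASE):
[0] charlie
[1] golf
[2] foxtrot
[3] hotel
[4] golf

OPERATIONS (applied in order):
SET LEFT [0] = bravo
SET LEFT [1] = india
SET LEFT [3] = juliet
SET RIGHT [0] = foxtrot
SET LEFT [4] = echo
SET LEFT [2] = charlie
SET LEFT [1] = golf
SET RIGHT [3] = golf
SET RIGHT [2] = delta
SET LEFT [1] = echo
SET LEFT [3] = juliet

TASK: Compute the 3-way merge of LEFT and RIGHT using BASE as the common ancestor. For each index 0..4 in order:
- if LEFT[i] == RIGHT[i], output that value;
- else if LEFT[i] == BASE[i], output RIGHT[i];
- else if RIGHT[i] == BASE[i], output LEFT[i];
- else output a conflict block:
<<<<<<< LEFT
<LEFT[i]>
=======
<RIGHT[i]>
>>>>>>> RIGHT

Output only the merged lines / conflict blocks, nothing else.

Answer: <<<<<<< LEFT
bravo
=======
foxtrot
>>>>>>> RIGHT
echo
<<<<<<< LEFT
charlie
=======
delta
>>>>>>> RIGHT
<<<<<<< LEFT
juliet
=======
golf
>>>>>>> RIGHT
echo

Derivation:
Final LEFT:  [bravo, echo, charlie, juliet, echo]
Final RIGHT: [foxtrot, golf, delta, golf, golf]
i=0: BASE=charlie L=bravo R=foxtrot all differ -> CONFLICT
i=1: L=echo, R=golf=BASE -> take LEFT -> echo
i=2: BASE=foxtrot L=charlie R=delta all differ -> CONFLICT
i=3: BASE=hotel L=juliet R=golf all differ -> CONFLICT
i=4: L=echo, R=golf=BASE -> take LEFT -> echo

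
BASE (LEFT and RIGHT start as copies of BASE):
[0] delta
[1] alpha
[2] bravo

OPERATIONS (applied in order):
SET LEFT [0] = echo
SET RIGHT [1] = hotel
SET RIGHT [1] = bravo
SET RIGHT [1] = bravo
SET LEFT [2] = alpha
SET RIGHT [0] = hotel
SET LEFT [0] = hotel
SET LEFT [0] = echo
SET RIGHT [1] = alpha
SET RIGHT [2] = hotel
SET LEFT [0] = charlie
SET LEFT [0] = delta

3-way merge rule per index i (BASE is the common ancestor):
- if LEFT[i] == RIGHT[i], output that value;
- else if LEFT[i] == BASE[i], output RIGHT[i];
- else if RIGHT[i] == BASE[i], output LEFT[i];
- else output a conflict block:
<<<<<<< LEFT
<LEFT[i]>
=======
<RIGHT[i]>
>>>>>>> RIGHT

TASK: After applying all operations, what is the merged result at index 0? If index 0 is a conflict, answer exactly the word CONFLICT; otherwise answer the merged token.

Answer: hotel

Derivation:
Final LEFT:  [delta, alpha, alpha]
Final RIGHT: [hotel, alpha, hotel]
i=0: L=delta=BASE, R=hotel -> take RIGHT -> hotel
i=1: L=alpha R=alpha -> agree -> alpha
i=2: BASE=bravo L=alpha R=hotel all differ -> CONFLICT
Index 0 -> hotel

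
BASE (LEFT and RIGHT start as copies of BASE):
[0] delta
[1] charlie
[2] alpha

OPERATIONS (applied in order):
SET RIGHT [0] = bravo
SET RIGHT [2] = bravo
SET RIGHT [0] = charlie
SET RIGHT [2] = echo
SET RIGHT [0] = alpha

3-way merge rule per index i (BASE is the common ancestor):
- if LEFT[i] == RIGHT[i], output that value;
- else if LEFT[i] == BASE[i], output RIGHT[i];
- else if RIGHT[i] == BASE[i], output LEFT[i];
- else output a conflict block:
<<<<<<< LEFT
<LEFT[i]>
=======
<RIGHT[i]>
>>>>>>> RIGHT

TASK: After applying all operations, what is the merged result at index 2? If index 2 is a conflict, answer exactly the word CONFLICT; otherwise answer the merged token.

Final LEFT:  [delta, charlie, alpha]
Final RIGHT: [alpha, charlie, echo]
i=0: L=delta=BASE, R=alpha -> take RIGHT -> alpha
i=1: L=charlie R=charlie -> agree -> charlie
i=2: L=alpha=BASE, R=echo -> take RIGHT -> echo
Index 2 -> echo

Answer: echo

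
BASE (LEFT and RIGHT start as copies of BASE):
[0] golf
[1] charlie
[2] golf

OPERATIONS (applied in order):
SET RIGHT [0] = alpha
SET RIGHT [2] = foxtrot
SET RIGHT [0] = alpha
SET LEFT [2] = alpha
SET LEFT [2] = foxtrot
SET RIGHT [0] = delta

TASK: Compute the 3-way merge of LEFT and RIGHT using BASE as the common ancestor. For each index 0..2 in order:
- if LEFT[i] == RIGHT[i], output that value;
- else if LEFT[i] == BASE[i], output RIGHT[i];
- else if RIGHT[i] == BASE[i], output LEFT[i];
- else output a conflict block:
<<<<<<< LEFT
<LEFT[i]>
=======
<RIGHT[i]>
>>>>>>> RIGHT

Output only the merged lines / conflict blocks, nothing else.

Final LEFT:  [golf, charlie, foxtrot]
Final RIGHT: [delta, charlie, foxtrot]
i=0: L=golf=BASE, R=delta -> take RIGHT -> delta
i=1: L=charlie R=charlie -> agree -> charlie
i=2: L=foxtrot R=foxtrot -> agree -> foxtrot

Answer: delta
charlie
foxtrot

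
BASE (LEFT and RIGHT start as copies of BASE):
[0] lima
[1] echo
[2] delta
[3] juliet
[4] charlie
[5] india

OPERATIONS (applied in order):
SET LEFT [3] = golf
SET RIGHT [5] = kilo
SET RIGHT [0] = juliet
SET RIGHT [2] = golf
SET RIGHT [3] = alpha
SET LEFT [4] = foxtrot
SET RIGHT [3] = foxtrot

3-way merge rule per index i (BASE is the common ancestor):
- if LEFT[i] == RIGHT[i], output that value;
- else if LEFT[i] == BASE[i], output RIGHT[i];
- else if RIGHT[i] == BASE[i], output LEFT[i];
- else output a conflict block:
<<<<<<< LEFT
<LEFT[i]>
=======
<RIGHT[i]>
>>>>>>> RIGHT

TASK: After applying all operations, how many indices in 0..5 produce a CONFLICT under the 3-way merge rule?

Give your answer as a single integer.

Final LEFT:  [lima, echo, delta, golf, foxtrot, india]
Final RIGHT: [juliet, echo, golf, foxtrot, charlie, kilo]
i=0: L=lima=BASE, R=juliet -> take RIGHT -> juliet
i=1: L=echo R=echo -> agree -> echo
i=2: L=delta=BASE, R=golf -> take RIGHT -> golf
i=3: BASE=juliet L=golf R=foxtrot all differ -> CONFLICT
i=4: L=foxtrot, R=charlie=BASE -> take LEFT -> foxtrot
i=5: L=india=BASE, R=kilo -> take RIGHT -> kilo
Conflict count: 1

Answer: 1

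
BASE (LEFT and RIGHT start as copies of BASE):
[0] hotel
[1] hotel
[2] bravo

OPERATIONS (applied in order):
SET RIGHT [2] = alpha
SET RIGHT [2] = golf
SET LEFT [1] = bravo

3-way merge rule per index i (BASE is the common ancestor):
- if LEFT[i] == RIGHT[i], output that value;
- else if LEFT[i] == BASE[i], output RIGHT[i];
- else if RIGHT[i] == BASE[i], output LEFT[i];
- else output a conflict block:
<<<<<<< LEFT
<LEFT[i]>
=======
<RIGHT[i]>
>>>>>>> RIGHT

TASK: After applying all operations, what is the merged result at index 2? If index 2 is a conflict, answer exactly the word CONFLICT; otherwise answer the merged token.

Answer: golf

Derivation:
Final LEFT:  [hotel, bravo, bravo]
Final RIGHT: [hotel, hotel, golf]
i=0: L=hotel R=hotel -> agree -> hotel
i=1: L=bravo, R=hotel=BASE -> take LEFT -> bravo
i=2: L=bravo=BASE, R=golf -> take RIGHT -> golf
Index 2 -> golf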